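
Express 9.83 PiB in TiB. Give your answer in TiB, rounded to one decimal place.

9.83 PiB = 9.83 × 2^50 bytes = 11,067,596,084,262,993.92 bytes
1 TiB = 2^40 bytes = 1,099,511,627,776 bytes
11,067,596,084,262,993.92 / 1,099,511,627,776 = 10,065.9 TiB

10,065.9 TiB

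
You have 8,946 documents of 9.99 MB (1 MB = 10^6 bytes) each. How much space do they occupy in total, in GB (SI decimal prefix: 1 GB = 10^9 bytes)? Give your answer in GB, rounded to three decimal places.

89.371 GB

Total = 8,946 × 9.99 MB = 89370.54 MB
= 89370.54 × 1,000,000 bytes = 89,370,540,000 bytes
1 GB = 1,000,000,000 bytes
89,370,540,000 / 1,000,000,000 = 89.371 GB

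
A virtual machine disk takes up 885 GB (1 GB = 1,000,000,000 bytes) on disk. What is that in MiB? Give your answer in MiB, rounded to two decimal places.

844,001.77 MiB

885 GB = 885 × 10^9 bytes = 885,000,000,000 bytes
1 MiB = 1,048,576 bytes
885,000,000,000 / 1,048,576 = 844,001.77 MiB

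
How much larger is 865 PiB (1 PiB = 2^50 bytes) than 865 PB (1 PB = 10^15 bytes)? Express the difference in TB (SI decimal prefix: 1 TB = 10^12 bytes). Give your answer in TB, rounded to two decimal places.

865 PiB = 865 × 1,125,899,906,842,624 = 973,903,419,418,869,760 bytes
865 PB = 865 × 1,000,000,000,000,000 = 865,000,000,000,000,000 bytes
difference = 108,903,419,418,869,760 bytes
108,903,419,418,869,760 / 1,000,000,000,000 = 108,903.42 TB

108,903.42 TB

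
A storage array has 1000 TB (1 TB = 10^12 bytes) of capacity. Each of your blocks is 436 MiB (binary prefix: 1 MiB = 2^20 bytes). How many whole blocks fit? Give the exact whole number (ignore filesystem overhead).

Capacity: 1000 TB = 1,000,000,000,000,000 bytes
Per item: 436 MiB = 457,179,136 bytes
⌊1,000,000,000,000,000 / 457,179,136⌋ = 2,187,326

2,187,326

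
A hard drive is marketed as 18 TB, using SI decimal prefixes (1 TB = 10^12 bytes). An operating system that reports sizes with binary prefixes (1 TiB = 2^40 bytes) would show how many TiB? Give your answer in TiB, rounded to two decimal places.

16.37 TiB

18 TB = 18 × 10^12 bytes = 18,000,000,000,000 bytes
1 TiB = 2^40 bytes = 1,099,511,627,776 bytes
18,000,000,000,000 / 1,099,511,627,776 = 16.37 TiB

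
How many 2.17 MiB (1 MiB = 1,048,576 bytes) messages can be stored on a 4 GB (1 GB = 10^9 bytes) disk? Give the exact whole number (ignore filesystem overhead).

1,757

Capacity: 4 GB = 4,000,000,000 bytes
Per item: 2.17 MiB = 2,275,409.92 bytes
⌊4,000,000,000 / 2,275,409.92⌋ = 1,757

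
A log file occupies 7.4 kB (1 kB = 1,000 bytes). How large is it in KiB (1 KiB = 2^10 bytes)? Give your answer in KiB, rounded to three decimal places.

7.4 kB = 7.4 × 10^3 bytes = 7,400 bytes
1 KiB = 1,024 bytes
7,400 / 1,024 = 7.227 KiB

7.227 KiB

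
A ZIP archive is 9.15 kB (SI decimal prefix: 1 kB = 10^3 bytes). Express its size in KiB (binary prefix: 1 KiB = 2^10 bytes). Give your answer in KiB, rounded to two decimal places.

9.15 kB = 9.15 × 10^3 bytes = 9,150 bytes
1 KiB = 2^10 bytes = 1,024 bytes
9,150 / 1,024 = 8.94 KiB

8.94 KiB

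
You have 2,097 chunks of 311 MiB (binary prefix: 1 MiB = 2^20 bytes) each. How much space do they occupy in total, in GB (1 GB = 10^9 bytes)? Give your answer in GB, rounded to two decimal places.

Total = 2,097 × 311 MiB = 652,167 MiB
= 652,167 × 1,048,576 bytes = 683,846,664,192 bytes
1 GB = 1,000,000,000 bytes
683,846,664,192 / 1,000,000,000 = 683.85 GB

683.85 GB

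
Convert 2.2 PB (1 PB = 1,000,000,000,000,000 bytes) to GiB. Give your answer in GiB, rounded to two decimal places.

2.2 PB = 2.2 × 10^15 bytes = 2,200,000,000,000,000 bytes
1 GiB = 1,073,741,824 bytes
2,200,000,000,000,000 / 1,073,741,824 = 2,048,909.66 GiB

2,048,909.66 GiB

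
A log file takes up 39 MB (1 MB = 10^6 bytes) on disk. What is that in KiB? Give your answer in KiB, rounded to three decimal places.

39 MB × 1,000,000 bytes/MB = 39,000,000 bytes
1 KiB = 2^10 bytes = 1,024 bytes
39,000,000 / 1,024 = 38,085.938 KiB

38,085.938 KiB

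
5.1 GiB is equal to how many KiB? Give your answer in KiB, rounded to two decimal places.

5,347,737.60 KiB

5.1 GiB = 5.1 × 2^30 bytes = 5,476,083,302.4 bytes
1 KiB = 1,024 bytes
5,476,083,302.4 / 1,024 = 5,347,737.60 KiB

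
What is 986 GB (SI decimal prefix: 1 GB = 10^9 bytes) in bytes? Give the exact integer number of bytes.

986,000,000,000 bytes

986 × 1,000,000,000 = 986,000,000,000 bytes  (1 GB = 10^9 bytes)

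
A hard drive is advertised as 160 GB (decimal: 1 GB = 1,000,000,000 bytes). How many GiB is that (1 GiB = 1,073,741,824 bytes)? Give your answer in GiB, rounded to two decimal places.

160 GB = 160 × 10^9 bytes = 160,000,000,000 bytes
1 GiB = 1,073,741,824 bytes
160,000,000,000 / 1,073,741,824 = 149.01 GiB

149.01 GiB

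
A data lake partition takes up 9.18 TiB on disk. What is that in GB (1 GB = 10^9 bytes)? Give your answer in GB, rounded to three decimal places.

10,093.517 GB

9.18 TiB = 9.18 × 2^40 bytes = 10,093,516,742,983.68 bytes
1 GB = 1,000,000,000 bytes
10,093,516,742,983.68 / 1,000,000,000 = 10,093.517 GB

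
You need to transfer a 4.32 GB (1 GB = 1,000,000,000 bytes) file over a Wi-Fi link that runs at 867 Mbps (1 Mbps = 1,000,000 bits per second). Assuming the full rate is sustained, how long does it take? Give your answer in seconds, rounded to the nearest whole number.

4.32 GB = 4,320,000,000 bytes = 34,560,000,000 bits
867 Mbps = 867,000,000 bits/s
time = 34,560,000,000 / 867,000,000 = 40 s

40 seconds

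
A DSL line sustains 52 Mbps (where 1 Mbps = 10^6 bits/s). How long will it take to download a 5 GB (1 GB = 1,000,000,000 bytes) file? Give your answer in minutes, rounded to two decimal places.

5 GB = 5,000,000,000 bytes = 40,000,000,000 bits
52 Mbps = 52,000,000 bits/s
time = 40,000,000,000 / 52,000,000 = 769.231 s
769.231 s / 60 = 12.82 minutes

12.82 minutes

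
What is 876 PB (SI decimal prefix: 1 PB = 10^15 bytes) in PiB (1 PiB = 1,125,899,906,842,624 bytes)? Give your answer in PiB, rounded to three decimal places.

876 PB = 876 × 10^15 bytes = 876,000,000,000,000,000 bytes
1 PiB = 2^50 bytes = 1,125,899,906,842,624 bytes
876,000,000,000,000,000 / 1,125,899,906,842,624 = 778.044 PiB

778.044 PiB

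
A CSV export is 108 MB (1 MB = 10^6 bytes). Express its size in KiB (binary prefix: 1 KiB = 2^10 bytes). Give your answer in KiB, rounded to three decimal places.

108 MB = 108 × 10^6 bytes = 108,000,000 bytes
1 KiB = 1,024 bytes
108,000,000 / 1,024 = 105,468.750 KiB

105,468.750 KiB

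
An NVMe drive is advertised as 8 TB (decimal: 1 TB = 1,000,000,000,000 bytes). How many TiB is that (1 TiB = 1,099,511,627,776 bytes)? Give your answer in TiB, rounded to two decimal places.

8 TB = 8 × 10^12 bytes = 8,000,000,000,000 bytes
1 TiB = 1,099,511,627,776 bytes
8,000,000,000,000 / 1,099,511,627,776 = 7.28 TiB

7.28 TiB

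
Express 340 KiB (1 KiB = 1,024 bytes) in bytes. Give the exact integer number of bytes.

348,160 bytes

340 × 1,024 = 348,160 bytes  (1 KiB = 2^10 bytes)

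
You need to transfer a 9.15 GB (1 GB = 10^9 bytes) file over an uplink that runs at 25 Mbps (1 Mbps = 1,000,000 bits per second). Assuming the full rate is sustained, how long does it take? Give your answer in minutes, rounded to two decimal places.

9.15 GB = 9,150,000,000 bytes = 73,200,000,000 bits
25 Mbps = 25,000,000 bits/s
time = 73,200,000,000 / 25,000,000 = 2,928.000 s
2,928.000 s / 60 = 48.80 minutes

48.80 minutes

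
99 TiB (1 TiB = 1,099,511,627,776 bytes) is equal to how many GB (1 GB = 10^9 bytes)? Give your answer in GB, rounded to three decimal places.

108,851.651 GB

99 TiB × 1,099,511,627,776 bytes/TiB = 108,851,651,149,824 bytes
1 GB = 10^9 bytes = 1,000,000,000 bytes
108,851,651,149,824 / 1,000,000,000 = 108,851.651 GB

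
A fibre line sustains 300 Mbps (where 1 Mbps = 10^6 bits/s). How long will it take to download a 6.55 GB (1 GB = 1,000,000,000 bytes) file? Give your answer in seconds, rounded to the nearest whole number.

6.55 GB = 6,550,000,000 bytes = 52,400,000,000 bits
300 Mbps = 300,000,000 bits/s
time = 52,400,000,000 / 300,000,000 = 175 s

175 seconds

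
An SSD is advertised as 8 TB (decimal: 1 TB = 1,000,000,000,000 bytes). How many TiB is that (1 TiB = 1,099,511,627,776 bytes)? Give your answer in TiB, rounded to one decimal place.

7.3 TiB

8 TB × 1,000,000,000,000 bytes/TB = 8,000,000,000,000 bytes
1 TiB = 1,099,511,627,776 bytes
8,000,000,000,000 / 1,099,511,627,776 = 7.3 TiB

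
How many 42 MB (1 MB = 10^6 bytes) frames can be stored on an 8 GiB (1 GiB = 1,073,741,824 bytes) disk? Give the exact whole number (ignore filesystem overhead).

204

Capacity: 8 GiB = 8,589,934,592 bytes
Per item: 42 MB = 42,000,000 bytes
⌊8,589,934,592 / 42,000,000⌋ = 204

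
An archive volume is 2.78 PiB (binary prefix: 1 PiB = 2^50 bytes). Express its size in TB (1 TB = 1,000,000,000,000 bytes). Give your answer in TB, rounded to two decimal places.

2.78 PiB = 2.78 × 2^50 bytes = 3,130,001,741,022,494.72 bytes
1 TB = 10^12 bytes = 1,000,000,000,000 bytes
3,130,001,741,022,494.72 / 1,000,000,000,000 = 3,130.00 TB

3,130.00 TB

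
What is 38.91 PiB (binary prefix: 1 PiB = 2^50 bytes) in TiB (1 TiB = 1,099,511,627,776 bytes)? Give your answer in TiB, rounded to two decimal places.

38.91 PiB = 38.91 × 2^50 bytes = 43,808,765,375,246,499.84 bytes
1 TiB = 1,099,511,627,776 bytes
43,808,765,375,246,499.84 / 1,099,511,627,776 = 39,843.84 TiB

39,843.84 TiB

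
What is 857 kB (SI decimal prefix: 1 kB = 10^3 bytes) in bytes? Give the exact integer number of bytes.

857,000 bytes

857 × 1,000 = 857,000 bytes  (1 kB = 10^3 bytes)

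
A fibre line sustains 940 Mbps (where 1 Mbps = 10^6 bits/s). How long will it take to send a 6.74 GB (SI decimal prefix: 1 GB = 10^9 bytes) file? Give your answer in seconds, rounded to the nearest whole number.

57 seconds

6.74 GB = 6,740,000,000 bytes = 53,920,000,000 bits
940 Mbps = 940,000,000 bits/s
time = 53,920,000,000 / 940,000,000 = 57 s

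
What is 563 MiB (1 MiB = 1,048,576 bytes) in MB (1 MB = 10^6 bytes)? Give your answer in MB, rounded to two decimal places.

590.35 MB

563 MiB × 1,048,576 bytes/MiB = 590,348,288 bytes
1 MB = 10^6 bytes = 1,000,000 bytes
590,348,288 / 1,000,000 = 590.35 MB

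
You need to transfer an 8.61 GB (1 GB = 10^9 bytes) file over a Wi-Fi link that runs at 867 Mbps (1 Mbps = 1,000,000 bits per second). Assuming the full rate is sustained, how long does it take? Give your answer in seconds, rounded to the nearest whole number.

8.61 GB = 8,610,000,000 bytes = 68,880,000,000 bits
867 Mbps = 867,000,000 bits/s
time = 68,880,000,000 / 867,000,000 = 79 s

79 seconds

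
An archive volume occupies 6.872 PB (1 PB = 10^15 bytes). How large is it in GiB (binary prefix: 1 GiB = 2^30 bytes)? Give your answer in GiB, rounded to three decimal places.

6,400,048.733 GiB

6.872 PB = 6.872 × 10^15 bytes = 6,872,000,000,000,000 bytes
1 GiB = 1,073,741,824 bytes
6,872,000,000,000,000 / 1,073,741,824 = 6,400,048.733 GiB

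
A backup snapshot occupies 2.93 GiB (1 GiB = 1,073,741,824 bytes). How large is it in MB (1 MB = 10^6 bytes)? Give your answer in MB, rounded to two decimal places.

2.93 GiB = 2.93 × 2^30 bytes = 3,146,063,544.32 bytes
1 MB = 1,000,000 bytes
3,146,063,544.32 / 1,000,000 = 3,146.06 MB

3,146.06 MB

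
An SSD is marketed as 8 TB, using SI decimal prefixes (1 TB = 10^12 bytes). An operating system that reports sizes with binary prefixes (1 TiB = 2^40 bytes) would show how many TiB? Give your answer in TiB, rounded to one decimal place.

8 TB = 8 × 10^12 bytes = 8,000,000,000,000 bytes
1 TiB = 1,099,511,627,776 bytes
8,000,000,000,000 / 1,099,511,627,776 = 7.3 TiB

7.3 TiB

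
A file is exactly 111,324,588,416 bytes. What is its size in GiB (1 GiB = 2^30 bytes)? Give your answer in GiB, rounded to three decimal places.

111,324,588,416 bytes given.
1 GiB = 2^30 bytes = 1,073,741,824 bytes
111,324,588,416 / 1,073,741,824 = 103.679 GiB

103.679 GiB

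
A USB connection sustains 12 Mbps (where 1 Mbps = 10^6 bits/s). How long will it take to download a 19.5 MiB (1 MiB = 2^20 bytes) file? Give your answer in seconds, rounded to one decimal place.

13.6 seconds

19.5 MiB = 20,447,232 bytes = 163,577,856 bits
12 Mbps = 12,000,000 bits/s
time = 163,577,856 / 12,000,000 = 13.6 s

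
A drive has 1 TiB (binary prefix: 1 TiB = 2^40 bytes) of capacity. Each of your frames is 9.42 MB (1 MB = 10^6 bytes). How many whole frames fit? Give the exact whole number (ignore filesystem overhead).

Capacity: 1 TiB = 1,099,511,627,776 bytes
Per item: 9.42 MB = 9,420,000 bytes
⌊1,099,511,627,776 / 9,420,000⌋ = 116,720

116,720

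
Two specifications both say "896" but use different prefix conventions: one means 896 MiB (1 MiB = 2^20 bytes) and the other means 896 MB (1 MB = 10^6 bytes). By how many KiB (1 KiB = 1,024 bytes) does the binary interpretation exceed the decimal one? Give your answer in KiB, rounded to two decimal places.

42,504.00 KiB

896 MiB = 896 × 1,048,576 = 939,524,096 bytes
896 MB = 896 × 1,000,000 = 896,000,000 bytes
difference = 43,524,096 bytes
43,524,096 / 1,024 = 42,504.00 KiB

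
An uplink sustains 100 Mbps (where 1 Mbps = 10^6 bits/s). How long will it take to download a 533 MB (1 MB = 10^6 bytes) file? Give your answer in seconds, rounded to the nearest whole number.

533 MB = 533,000,000 bytes = 4,264,000,000 bits
100 Mbps = 100,000,000 bits/s
time = 4,264,000,000 / 100,000,000 = 43 s

43 seconds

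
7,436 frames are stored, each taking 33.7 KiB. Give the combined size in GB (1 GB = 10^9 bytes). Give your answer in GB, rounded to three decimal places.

Total = 7,436 × 33.7 KiB = 250593.2 KiB
= 250593.2 × 1,024 bytes = 256,607,436.8 bytes
1 GB = 1,000,000,000 bytes
256,607,436.8 / 1,000,000,000 = 0.257 GB

0.257 GB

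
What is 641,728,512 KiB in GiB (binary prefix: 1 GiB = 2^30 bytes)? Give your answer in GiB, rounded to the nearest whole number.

612 GiB

641,728,512 KiB = 641,728,512 × 2^10 bytes = 657,129,996,288 bytes
1 GiB = 2^30 bytes = 1,073,741,824 bytes
657,129,996,288 / 1,073,741,824 = 612 GiB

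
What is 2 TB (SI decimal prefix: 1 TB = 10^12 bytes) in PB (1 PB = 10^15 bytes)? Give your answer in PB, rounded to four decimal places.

0.0020 PB

2 TB = 2 × 10^12 bytes = 2,000,000,000,000 bytes
1 PB = 1,000,000,000,000,000 bytes
2,000,000,000,000 / 1,000,000,000,000,000 = 0.0020 PB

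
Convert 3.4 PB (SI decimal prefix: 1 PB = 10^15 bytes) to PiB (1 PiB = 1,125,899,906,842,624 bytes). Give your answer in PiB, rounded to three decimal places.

3.020 PiB

3.4 PB = 3.4 × 10^15 bytes = 3,400,000,000,000,000 bytes
1 PiB = 2^50 bytes = 1,125,899,906,842,624 bytes
3,400,000,000,000,000 / 1,125,899,906,842,624 = 3.020 PiB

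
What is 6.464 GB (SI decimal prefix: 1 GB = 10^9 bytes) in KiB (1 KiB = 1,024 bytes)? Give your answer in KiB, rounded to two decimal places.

6.464 GB × 1,000,000,000 bytes/GB = 6,464,000,000 bytes
1 KiB = 1,024 bytes
6,464,000,000 / 1,024 = 6,312,500.00 KiB

6,312,500.00 KiB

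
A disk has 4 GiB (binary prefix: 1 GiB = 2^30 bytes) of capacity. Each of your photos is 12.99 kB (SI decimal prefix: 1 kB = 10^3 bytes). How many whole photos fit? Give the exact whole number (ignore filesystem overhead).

330,636

Capacity: 4 GiB = 4,294,967,296 bytes
Per item: 12.99 kB = 12,990 bytes
⌊4,294,967,296 / 12,990⌋ = 330,636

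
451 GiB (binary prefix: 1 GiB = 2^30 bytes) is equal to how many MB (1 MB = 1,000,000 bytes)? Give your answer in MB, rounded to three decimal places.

484,257.563 MB

451 GiB × 1,073,741,824 bytes/GiB = 484,257,562,624 bytes
1 MB = 1,000,000 bytes
484,257,562,624 / 1,000,000 = 484,257.563 MB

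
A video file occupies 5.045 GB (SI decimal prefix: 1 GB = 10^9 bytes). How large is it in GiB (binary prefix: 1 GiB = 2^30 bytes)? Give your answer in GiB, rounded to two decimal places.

4.70 GiB

5.045 GB × 1,000,000,000 bytes/GB = 5,045,000,000 bytes
1 GiB = 1,073,741,824 bytes
5,045,000,000 / 1,073,741,824 = 4.70 GiB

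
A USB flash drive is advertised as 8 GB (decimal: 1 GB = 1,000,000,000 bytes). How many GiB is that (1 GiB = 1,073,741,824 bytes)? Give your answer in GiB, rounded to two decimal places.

7.45 GiB

8 GB = 8 × 10^9 bytes = 8,000,000,000 bytes
1 GiB = 2^30 bytes = 1,073,741,824 bytes
8,000,000,000 / 1,073,741,824 = 7.45 GiB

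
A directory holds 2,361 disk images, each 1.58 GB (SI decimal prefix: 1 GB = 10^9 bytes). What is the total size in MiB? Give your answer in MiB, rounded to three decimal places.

Total = 2,361 × 1.58 GB = 3730.38 GB
= 3730.38 × 1,000,000,000 bytes = 3,730,380,000,000 bytes
1 MiB = 1,048,576 bytes
3,730,380,000,000 / 1,048,576 = 3,557,567.596 MiB

3,557,567.596 MiB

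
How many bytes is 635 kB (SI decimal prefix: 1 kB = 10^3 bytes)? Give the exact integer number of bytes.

635 × 1,000 = 635,000 bytes

635,000 bytes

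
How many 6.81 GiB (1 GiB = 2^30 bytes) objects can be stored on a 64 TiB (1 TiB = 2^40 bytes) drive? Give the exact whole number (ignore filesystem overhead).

9,623

Capacity: 64 TiB = 70,368,744,177,664 bytes
Per item: 6.81 GiB = 7,312,181,821.44 bytes
⌊70,368,744,177,664 / 7,312,181,821.44⌋ = 9,623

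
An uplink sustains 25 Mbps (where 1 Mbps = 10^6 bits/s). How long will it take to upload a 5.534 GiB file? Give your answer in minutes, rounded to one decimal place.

31.7 minutes

5.534 GiB = 5,942,087,254.016 bytes = 47,536,698,032.128 bits
25 Mbps = 25,000,000 bits/s
time = 47,536,698,032.128 / 25,000,000 = 1,901.47 s
1,901.47 s / 60 = 31.7 minutes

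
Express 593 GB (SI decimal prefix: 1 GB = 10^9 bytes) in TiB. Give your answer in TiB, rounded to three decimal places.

0.539 TiB

593 GB = 593 × 10^9 bytes = 593,000,000,000 bytes
1 TiB = 2^40 bytes = 1,099,511,627,776 bytes
593,000,000,000 / 1,099,511,627,776 = 0.539 TiB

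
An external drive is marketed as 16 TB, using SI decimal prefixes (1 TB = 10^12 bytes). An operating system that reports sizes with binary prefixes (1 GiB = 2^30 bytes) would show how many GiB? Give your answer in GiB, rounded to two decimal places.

16 TB = 16 × 10^12 bytes = 16,000,000,000,000 bytes
1 GiB = 1,073,741,824 bytes
16,000,000,000,000 / 1,073,741,824 = 14,901.16 GiB

14,901.16 GiB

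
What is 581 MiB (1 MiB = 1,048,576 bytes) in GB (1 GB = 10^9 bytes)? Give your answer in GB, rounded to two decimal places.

0.61 GB

581 MiB = 581 × 2^20 bytes = 609,222,656 bytes
1 GB = 1,000,000,000 bytes
609,222,656 / 1,000,000,000 = 0.61 GB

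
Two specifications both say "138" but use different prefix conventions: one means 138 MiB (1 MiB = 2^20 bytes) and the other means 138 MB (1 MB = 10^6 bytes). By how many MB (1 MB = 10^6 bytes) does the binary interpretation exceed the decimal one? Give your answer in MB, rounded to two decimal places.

138 MiB = 138 × 1,048,576 = 144,703,488 bytes
138 MB = 138 × 1,000,000 = 138,000,000 bytes
difference = 6,703,488 bytes
6,703,488 / 1,000,000 = 6.70 MB

6.70 MB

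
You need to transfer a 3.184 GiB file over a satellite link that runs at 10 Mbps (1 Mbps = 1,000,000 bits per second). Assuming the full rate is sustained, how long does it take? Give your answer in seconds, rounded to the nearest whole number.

2,735 seconds

3.184 GiB = 3,418,793,967.616 bytes = 27,350,351,740.928 bits
10 Mbps = 10,000,000 bits/s
time = 27,350,351,740.928 / 10,000,000 = 2,735 s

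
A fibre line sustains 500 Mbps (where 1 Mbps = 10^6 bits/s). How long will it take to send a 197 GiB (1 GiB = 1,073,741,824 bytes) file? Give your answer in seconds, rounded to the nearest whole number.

3,384 seconds

197 GiB = 211,527,139,328 bytes = 1,692,217,114,624 bits
500 Mbps = 500,000,000 bits/s
time = 1,692,217,114,624 / 500,000,000 = 3,384 s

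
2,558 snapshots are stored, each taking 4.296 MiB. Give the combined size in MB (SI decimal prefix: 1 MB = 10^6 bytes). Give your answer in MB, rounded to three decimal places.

11,522.978 MB

Total = 2,558 × 4.296 MiB = 10989.168 MiB
= 10989.168 × 1,048,576 bytes = 11,522,977,824.768 bytes
1 MB = 1,000,000 bytes
11,522,977,824.768 / 1,000,000 = 11,522.978 MB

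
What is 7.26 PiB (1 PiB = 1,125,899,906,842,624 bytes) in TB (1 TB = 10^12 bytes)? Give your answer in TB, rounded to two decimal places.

8,174.03 TB

7.26 PiB × 1,125,899,906,842,624 bytes/PiB = 8,174,033,323,677,450.24 bytes
1 TB = 10^12 bytes = 1,000,000,000,000 bytes
8,174,033,323,677,450.24 / 1,000,000,000,000 = 8,174.03 TB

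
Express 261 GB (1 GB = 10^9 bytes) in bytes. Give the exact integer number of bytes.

261,000,000,000 bytes

261 × 1,000,000,000 = 261,000,000,000 bytes  (1 GB = 10^9 bytes)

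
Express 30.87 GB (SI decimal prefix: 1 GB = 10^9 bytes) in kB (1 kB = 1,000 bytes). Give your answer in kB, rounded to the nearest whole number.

30.87 GB = 30.87 × 10^9 bytes = 30,870,000,000 bytes
1 kB = 1,000 bytes
30,870,000,000 / 1,000 = 30,870,000 kB

30,870,000 kB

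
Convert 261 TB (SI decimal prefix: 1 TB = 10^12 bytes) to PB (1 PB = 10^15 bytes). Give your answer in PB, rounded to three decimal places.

261 TB × 1,000,000,000,000 bytes/TB = 261,000,000,000,000 bytes
1 PB = 1,000,000,000,000,000 bytes
261,000,000,000,000 / 1,000,000,000,000,000 = 0.261 PB

0.261 PB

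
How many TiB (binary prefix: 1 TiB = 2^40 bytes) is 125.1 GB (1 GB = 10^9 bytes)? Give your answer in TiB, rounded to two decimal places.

125.1 GB × 1,000,000,000 bytes/GB = 125,100,000,000 bytes
1 TiB = 2^40 bytes = 1,099,511,627,776 bytes
125,100,000,000 / 1,099,511,627,776 = 0.11 TiB

0.11 TiB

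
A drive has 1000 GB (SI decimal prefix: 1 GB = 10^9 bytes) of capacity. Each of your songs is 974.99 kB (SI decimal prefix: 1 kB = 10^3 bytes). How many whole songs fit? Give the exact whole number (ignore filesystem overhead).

1,025,651

Capacity: 1000 GB = 1,000,000,000,000 bytes
Per item: 974.99 kB = 974,990 bytes
⌊1,000,000,000,000 / 974,990⌋ = 1,025,651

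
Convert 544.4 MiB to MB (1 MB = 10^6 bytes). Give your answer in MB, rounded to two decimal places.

570.84 MB

544.4 MiB × 1,048,576 bytes/MiB = 570,844,774.4 bytes
1 MB = 10^6 bytes = 1,000,000 bytes
570,844,774.4 / 1,000,000 = 570.84 MB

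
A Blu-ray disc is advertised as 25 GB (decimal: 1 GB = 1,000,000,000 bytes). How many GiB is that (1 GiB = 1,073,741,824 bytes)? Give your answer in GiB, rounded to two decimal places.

25 GB = 25 × 10^9 bytes = 25,000,000,000 bytes
1 GiB = 2^30 bytes = 1,073,741,824 bytes
25,000,000,000 / 1,073,741,824 = 23.28 GiB

23.28 GiB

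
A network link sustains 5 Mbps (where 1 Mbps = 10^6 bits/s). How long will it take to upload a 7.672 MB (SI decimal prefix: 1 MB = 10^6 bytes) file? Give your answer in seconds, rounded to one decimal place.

7.672 MB = 7,672,000 bytes = 61,376,000 bits
5 Mbps = 5,000,000 bits/s
time = 61,376,000 / 5,000,000 = 12.3 s

12.3 seconds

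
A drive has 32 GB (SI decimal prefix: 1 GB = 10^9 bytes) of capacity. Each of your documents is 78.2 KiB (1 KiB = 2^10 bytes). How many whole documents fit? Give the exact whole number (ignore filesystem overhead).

399,616

Capacity: 32 GB = 32,000,000,000 bytes
Per item: 78.2 KiB = 80,076.8 bytes
⌊32,000,000,000 / 80,076.8⌋ = 399,616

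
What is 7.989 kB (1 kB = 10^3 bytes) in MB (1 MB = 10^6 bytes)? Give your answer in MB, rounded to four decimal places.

0.0080 MB

7.989 kB × 1,000 bytes/kB = 7,989 bytes
1 MB = 10^6 bytes = 1,000,000 bytes
7,989 / 1,000,000 = 0.0080 MB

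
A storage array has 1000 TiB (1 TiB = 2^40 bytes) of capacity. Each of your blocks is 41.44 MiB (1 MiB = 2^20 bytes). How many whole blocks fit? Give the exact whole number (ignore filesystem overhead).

25,303,474

Capacity: 1000 TiB = 1,099,511,627,776,000 bytes
Per item: 41.44 MiB = 43,452,989.44 bytes
⌊1,099,511,627,776,000 / 43,452,989.44⌋ = 25,303,474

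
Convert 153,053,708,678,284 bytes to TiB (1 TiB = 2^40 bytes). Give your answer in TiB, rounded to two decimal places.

139.20 TiB

153,053,708,678,284 bytes given.
1 TiB = 2^40 bytes = 1,099,511,627,776 bytes
153,053,708,678,284 / 1,099,511,627,776 = 139.20 TiB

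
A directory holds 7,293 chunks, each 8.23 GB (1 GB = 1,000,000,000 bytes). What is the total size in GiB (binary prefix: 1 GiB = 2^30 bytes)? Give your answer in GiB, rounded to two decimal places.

55,899.28 GiB

Total = 7,293 × 8.23 GB = 60021.39 GB
= 60021.39 × 1,000,000,000 bytes = 60,021,390,000,000 bytes
1 GiB = 1,073,741,824 bytes
60,021,390,000,000 / 1,073,741,824 = 55,899.28 GiB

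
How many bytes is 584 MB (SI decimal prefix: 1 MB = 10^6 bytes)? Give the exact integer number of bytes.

584 × 1,000,000 = 584,000,000 bytes  (1 MB = 10^6 bytes)

584,000,000 bytes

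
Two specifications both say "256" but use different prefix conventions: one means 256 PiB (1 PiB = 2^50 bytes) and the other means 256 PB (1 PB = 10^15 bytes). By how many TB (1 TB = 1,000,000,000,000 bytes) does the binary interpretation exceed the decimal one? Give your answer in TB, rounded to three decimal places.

256 PiB = 256 × 1,125,899,906,842,624 = 288,230,376,151,711,744 bytes
256 PB = 256 × 1,000,000,000,000,000 = 256,000,000,000,000,000 bytes
difference = 32,230,376,151,711,744 bytes
32,230,376,151,711,744 / 1,000,000,000,000 = 32,230.376 TB

32,230.376 TB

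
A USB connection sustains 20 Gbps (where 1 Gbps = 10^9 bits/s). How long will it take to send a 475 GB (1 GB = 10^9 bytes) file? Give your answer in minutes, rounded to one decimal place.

475 GB = 475,000,000,000 bytes = 3,800,000,000,000 bits
20 Gbps = 20,000,000,000 bits/s
time = 3,800,000,000,000 / 20,000,000,000 = 190.00 s
190.00 s / 60 = 3.2 minutes

3.2 minutes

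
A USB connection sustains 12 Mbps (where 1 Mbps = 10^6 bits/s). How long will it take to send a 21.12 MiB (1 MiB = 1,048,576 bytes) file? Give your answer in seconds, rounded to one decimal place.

14.8 seconds

21.12 MiB = 22,145,925.12 bytes = 177,167,400.96 bits
12 Mbps = 12,000,000 bits/s
time = 177,167,400.96 / 12,000,000 = 14.8 s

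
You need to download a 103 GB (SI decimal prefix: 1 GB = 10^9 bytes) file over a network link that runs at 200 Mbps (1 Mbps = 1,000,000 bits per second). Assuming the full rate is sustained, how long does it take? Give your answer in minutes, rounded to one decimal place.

68.7 minutes

103 GB = 103,000,000,000 bytes = 824,000,000,000 bits
200 Mbps = 200,000,000 bits/s
time = 824,000,000,000 / 200,000,000 = 4,120.00 s
4,120.00 s / 60 = 68.7 minutes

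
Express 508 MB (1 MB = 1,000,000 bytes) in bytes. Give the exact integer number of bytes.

508,000,000 bytes

508 × 1,000,000 = 508,000,000 bytes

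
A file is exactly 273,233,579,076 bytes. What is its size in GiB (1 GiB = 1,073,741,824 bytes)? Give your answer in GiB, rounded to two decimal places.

254.47 GiB

273,233,579,076 bytes given.
1 GiB = 1,073,741,824 bytes
273,233,579,076 / 1,073,741,824 = 254.47 GiB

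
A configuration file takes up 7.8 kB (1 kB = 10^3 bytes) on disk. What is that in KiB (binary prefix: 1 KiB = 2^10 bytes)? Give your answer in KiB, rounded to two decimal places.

7.62 KiB

7.8 kB = 7.8 × 10^3 bytes = 7,800 bytes
1 KiB = 1,024 bytes
7,800 / 1,024 = 7.62 KiB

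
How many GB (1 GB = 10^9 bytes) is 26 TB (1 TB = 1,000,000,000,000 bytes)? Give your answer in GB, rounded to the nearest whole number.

26,000 GB

26 TB × 1,000,000,000,000 bytes/TB = 26,000,000,000,000 bytes
1 GB = 10^9 bytes = 1,000,000,000 bytes
26,000,000,000,000 / 1,000,000,000 = 26,000 GB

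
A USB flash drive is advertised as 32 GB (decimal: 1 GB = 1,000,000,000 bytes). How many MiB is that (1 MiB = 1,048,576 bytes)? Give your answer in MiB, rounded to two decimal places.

30,517.58 MiB

32 GB × 1,000,000,000 bytes/GB = 32,000,000,000 bytes
1 MiB = 2^20 bytes = 1,048,576 bytes
32,000,000,000 / 1,048,576 = 30,517.58 MiB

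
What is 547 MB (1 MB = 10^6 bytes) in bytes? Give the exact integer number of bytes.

547,000,000 bytes

547 × 1,000,000 = 547,000,000 bytes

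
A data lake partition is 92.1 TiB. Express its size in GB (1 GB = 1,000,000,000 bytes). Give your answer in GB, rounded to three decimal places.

101,265.021 GB

92.1 TiB = 92.1 × 2^40 bytes = 101,265,020,918,169.6 bytes
1 GB = 10^9 bytes = 1,000,000,000 bytes
101,265,020,918,169.6 / 1,000,000,000 = 101,265.021 GB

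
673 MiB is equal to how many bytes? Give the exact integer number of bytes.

705,691,648 bytes

673 × 1,048,576 = 705,691,648 bytes  (1 MiB = 2^20 bytes)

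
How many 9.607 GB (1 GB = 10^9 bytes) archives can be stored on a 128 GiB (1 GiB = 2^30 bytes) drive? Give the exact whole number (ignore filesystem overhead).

Capacity: 128 GiB = 137,438,953,472 bytes
Per item: 9.607 GB = 9,607,000,000 bytes
⌊137,438,953,472 / 9,607,000,000⌋ = 14

14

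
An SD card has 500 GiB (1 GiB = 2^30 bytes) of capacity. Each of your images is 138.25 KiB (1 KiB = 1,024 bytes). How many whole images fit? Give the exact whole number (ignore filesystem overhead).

Capacity: 500 GiB = 536,870,912,000 bytes
Per item: 138.25 KiB = 141,568 bytes
⌊536,870,912,000 / 141,568⌋ = 3,792,318

3,792,318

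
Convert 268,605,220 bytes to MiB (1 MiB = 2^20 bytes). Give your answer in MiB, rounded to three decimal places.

268,605,220 bytes given.
1 MiB = 1,048,576 bytes
268,605,220 / 1,048,576 = 256.162 MiB

256.162 MiB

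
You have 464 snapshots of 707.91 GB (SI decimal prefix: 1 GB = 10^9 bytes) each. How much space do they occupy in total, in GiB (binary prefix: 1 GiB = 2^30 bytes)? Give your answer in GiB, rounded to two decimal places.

305,911.75 GiB

Total = 464 × 707.91 GB = 328470.24 GB
= 328470.24 × 1,000,000,000 bytes = 328,470,240,000,000 bytes
1 GiB = 1,073,741,824 bytes
328,470,240,000,000 / 1,073,741,824 = 305,911.75 GiB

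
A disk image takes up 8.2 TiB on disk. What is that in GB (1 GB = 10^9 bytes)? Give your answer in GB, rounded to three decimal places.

9,015.995 GB

8.2 TiB = 8.2 × 2^40 bytes = 9,015,995,347,763.2 bytes
1 GB = 10^9 bytes = 1,000,000,000 bytes
9,015,995,347,763.2 / 1,000,000,000 = 9,015.995 GB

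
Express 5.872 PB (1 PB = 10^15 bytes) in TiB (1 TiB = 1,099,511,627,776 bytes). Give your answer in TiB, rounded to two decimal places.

5.872 PB × 1,000,000,000,000,000 bytes/PB = 5,872,000,000,000,000 bytes
1 TiB = 1,099,511,627,776 bytes
5,872,000,000,000,000 / 1,099,511,627,776 = 5,340.55 TiB

5,340.55 TiB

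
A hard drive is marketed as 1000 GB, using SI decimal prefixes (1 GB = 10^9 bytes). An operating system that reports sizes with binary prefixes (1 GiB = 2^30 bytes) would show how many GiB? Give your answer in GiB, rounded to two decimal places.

931.32 GiB

1000 GB × 1,000,000,000 bytes/GB = 1,000,000,000,000 bytes
1 GiB = 1,073,741,824 bytes
1,000,000,000,000 / 1,073,741,824 = 931.32 GiB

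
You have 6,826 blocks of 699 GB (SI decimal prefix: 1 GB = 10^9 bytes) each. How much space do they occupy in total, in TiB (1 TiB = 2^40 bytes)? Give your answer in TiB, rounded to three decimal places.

4,339.539 TiB

Total = 6,826 × 699 GB = 4,771,374 GB
= 4,771,374 × 1,000,000,000 bytes = 4,771,374,000,000,000 bytes
1 TiB = 1,099,511,627,776 bytes
4,771,374,000,000,000 / 1,099,511,627,776 = 4,339.539 TiB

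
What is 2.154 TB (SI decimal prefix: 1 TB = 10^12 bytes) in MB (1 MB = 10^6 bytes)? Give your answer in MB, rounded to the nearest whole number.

2.154 TB × 1,000,000,000,000 bytes/TB = 2,154,000,000,000 bytes
1 MB = 10^6 bytes = 1,000,000 bytes
2,154,000,000,000 / 1,000,000 = 2,154,000 MB

2,154,000 MB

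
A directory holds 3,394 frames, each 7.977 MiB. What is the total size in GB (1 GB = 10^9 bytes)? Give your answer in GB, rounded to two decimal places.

28.39 GB

Total = 3,394 × 7.977 MiB = 27073.938 MiB
= 27073.938 × 1,048,576 bytes = 28,389,081,612.288 bytes
1 GB = 1,000,000,000 bytes
28,389,081,612.288 / 1,000,000,000 = 28.39 GB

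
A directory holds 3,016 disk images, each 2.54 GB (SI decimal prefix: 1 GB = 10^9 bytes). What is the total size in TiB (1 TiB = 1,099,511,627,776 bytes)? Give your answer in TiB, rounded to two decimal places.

Total = 3,016 × 2.54 GB = 7660.64 GB
= 7660.64 × 1,000,000,000 bytes = 7,660,640,000,000 bytes
1 TiB = 1,099,511,627,776 bytes
7,660,640,000,000 / 1,099,511,627,776 = 6.97 TiB

6.97 TiB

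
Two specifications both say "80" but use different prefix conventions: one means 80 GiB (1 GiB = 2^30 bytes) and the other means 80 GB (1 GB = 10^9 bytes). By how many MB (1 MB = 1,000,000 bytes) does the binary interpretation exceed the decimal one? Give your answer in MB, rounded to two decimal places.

5,899.35 MB

80 GiB = 80 × 1,073,741,824 = 85,899,345,920 bytes
80 GB = 80 × 1,000,000,000 = 80,000,000,000 bytes
difference = 5,899,345,920 bytes
5,899,345,920 / 1,000,000 = 5,899.35 MB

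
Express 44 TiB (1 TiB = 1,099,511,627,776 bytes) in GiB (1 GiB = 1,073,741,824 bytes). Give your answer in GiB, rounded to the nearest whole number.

44 TiB × 1,099,511,627,776 bytes/TiB = 48,378,511,622,144 bytes
1 GiB = 1,073,741,824 bytes
48,378,511,622,144 / 1,073,741,824 = 45,056 GiB

45,056 GiB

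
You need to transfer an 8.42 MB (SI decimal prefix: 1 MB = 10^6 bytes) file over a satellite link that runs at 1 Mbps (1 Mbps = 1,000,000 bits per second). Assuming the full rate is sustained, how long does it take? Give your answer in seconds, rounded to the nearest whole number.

67 seconds

8.42 MB = 8,420,000 bytes = 67,360,000 bits
1 Mbps = 1,000,000 bits/s
time = 67,360,000 / 1,000,000 = 67 s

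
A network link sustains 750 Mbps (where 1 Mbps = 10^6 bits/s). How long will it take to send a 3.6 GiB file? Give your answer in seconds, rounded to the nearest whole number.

41 seconds

3.6 GiB = 3,865,470,566.4 bytes = 30,923,764,531.2 bits
750 Mbps = 750,000,000 bits/s
time = 30,923,764,531.2 / 750,000,000 = 41 s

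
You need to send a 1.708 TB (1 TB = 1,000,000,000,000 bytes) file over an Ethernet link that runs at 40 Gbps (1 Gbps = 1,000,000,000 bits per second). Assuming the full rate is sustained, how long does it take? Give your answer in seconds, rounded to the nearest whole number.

342 seconds

1.708 TB = 1,708,000,000,000 bytes = 13,664,000,000,000 bits
40 Gbps = 40,000,000,000 bits/s
time = 13,664,000,000,000 / 40,000,000,000 = 342 s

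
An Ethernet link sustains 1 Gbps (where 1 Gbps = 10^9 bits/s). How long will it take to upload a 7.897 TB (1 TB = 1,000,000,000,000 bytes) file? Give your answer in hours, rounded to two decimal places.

7.897 TB = 7,897,000,000,000 bytes = 63,176,000,000,000 bits
1 Gbps = 1,000,000,000 bits/s
time = 63,176,000,000,000 / 1,000,000,000 = 63,176.0000 s
63,176.0000 s / 3600 = 17.55 hours

17.55 hours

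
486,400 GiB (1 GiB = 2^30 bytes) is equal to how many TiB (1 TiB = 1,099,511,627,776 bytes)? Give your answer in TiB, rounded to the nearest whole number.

486,400 GiB × 1,073,741,824 bytes/GiB = 522,268,023,193,600 bytes
1 TiB = 1,099,511,627,776 bytes
522,268,023,193,600 / 1,099,511,627,776 = 475 TiB

475 TiB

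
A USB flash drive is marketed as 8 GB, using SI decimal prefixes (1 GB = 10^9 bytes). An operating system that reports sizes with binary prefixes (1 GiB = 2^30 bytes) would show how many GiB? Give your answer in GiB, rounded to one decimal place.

8 GB × 1,000,000,000 bytes/GB = 8,000,000,000 bytes
1 GiB = 2^30 bytes = 1,073,741,824 bytes
8,000,000,000 / 1,073,741,824 = 7.5 GiB

7.5 GiB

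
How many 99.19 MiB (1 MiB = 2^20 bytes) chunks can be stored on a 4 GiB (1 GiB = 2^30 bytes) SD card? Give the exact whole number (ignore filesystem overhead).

Capacity: 4 GiB = 4,294,967,296 bytes
Per item: 99.19 MiB = 104,008,253.44 bytes
⌊4,294,967,296 / 104,008,253.44⌋ = 41

41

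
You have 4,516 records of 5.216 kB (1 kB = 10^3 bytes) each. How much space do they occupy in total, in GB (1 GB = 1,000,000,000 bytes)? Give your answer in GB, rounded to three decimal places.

0.024 GB

Total = 4,516 × 5.216 kB = 23555.456 kB
= 23555.456 × 1,000 bytes = 23,555,456 bytes
1 GB = 1,000,000,000 bytes
23,555,456 / 1,000,000,000 = 0.024 GB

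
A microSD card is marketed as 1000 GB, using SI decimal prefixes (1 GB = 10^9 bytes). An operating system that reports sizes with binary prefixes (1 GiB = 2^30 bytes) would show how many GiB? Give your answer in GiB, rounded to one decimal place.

1000 GB × 1,000,000,000 bytes/GB = 1,000,000,000,000 bytes
1 GiB = 1,073,741,824 bytes
1,000,000,000,000 / 1,073,741,824 = 931.3 GiB

931.3 GiB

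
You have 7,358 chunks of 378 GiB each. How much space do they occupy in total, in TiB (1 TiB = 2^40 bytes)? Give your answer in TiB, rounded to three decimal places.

Total = 7,358 × 378 GiB = 2,781,324 GiB
= 2,781,324 × 1,073,741,824 bytes = 2,986,423,904,894,976 bytes
1 TiB = 1,099,511,627,776 bytes
2,986,423,904,894,976 / 1,099,511,627,776 = 2,716.137 TiB

2,716.137 TiB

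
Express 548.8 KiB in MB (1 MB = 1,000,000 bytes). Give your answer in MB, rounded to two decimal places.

0.56 MB

548.8 KiB × 1,024 bytes/KiB = 561,971.2 bytes
1 MB = 1,000,000 bytes
561,971.2 / 1,000,000 = 0.56 MB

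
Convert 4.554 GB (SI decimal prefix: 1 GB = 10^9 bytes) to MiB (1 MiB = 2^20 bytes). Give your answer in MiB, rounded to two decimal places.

4.554 GB = 4.554 × 10^9 bytes = 4,554,000,000 bytes
1 MiB = 1,048,576 bytes
4,554,000,000 / 1,048,576 = 4,343.03 MiB

4,343.03 MiB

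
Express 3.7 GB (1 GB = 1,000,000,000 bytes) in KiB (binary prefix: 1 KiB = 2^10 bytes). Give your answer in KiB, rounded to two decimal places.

3,613,281.25 KiB

3.7 GB = 3.7 × 10^9 bytes = 3,700,000,000 bytes
1 KiB = 2^10 bytes = 1,024 bytes
3,700,000,000 / 1,024 = 3,613,281.25 KiB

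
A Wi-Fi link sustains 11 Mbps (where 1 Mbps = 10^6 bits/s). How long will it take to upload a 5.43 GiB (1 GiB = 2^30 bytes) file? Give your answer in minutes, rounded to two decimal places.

5.43 GiB = 5,830,418,104.32 bytes = 46,643,344,834.56 bits
11 Mbps = 11,000,000 bits/s
time = 46,643,344,834.56 / 11,000,000 = 4,240.304 s
4,240.304 s / 60 = 70.67 minutes

70.67 minutes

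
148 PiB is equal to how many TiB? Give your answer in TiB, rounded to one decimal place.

148 PiB = 148 × 2^50 bytes = 166,633,186,212,708,352 bytes
1 TiB = 2^40 bytes = 1,099,511,627,776 bytes
166,633,186,212,708,352 / 1,099,511,627,776 = 151,552.0 TiB

151,552.0 TiB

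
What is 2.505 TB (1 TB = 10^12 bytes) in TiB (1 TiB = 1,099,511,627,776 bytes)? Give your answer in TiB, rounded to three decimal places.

2.505 TB = 2.505 × 10^12 bytes = 2,505,000,000,000 bytes
1 TiB = 1,099,511,627,776 bytes
2,505,000,000,000 / 1,099,511,627,776 = 2.278 TiB

2.278 TiB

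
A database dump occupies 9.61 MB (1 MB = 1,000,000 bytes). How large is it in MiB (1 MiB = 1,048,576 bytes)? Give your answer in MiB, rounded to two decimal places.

9.16 MiB

9.61 MB × 1,000,000 bytes/MB = 9,610,000 bytes
1 MiB = 1,048,576 bytes
9,610,000 / 1,048,576 = 9.16 MiB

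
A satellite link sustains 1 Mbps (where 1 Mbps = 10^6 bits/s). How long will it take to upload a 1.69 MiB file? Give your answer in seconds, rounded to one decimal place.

14.2 seconds

1.69 MiB = 1,772,093.44 bytes = 14,176,747.52 bits
1 Mbps = 1,000,000 bits/s
time = 14,176,747.52 / 1,000,000 = 14.2 s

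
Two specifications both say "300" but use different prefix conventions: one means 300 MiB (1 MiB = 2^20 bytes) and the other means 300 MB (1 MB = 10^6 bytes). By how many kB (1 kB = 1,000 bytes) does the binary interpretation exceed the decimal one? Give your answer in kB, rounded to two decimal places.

14,572.80 kB

300 MiB = 300 × 1,048,576 = 314,572,800 bytes
300 MB = 300 × 1,000,000 = 300,000,000 bytes
difference = 14,572,800 bytes
14,572,800 / 1,000 = 14,572.80 kB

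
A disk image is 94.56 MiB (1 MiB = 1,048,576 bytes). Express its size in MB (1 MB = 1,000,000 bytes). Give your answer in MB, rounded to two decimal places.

94.56 MiB = 94.56 × 2^20 bytes = 99,153,346.56 bytes
1 MB = 10^6 bytes = 1,000,000 bytes
99,153,346.56 / 1,000,000 = 99.15 MB

99.15 MB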